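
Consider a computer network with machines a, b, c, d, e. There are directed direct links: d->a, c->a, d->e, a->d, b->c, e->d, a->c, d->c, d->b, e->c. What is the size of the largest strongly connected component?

5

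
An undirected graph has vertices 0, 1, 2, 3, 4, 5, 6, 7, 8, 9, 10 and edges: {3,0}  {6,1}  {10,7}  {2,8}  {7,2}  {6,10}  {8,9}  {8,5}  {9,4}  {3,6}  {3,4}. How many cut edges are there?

3

The edges on the cycle 3-6-10-7-2-8-9-4-3 are not bridges since each lies on that cycle.
But removing 1–6 disconnects 1 from 6; removing 5–8 disconnects 5 from 8; removing 3–0 disconnects 3 from 0 — these are bridges.
That makes 3 bridges.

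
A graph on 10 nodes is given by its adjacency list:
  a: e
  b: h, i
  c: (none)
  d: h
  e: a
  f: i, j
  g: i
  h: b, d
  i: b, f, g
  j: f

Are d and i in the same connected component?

Yes

From d we can reach b, d, f, g, h, i, j, which includes i.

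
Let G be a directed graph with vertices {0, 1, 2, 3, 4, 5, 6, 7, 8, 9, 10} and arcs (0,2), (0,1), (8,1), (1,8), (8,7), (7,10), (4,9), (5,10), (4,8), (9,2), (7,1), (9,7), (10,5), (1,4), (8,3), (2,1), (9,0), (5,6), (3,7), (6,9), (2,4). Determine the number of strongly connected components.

1

{0, 1, 2, 3, 4, 5, 6, 7, 8, 9, 10} are all mutually reachable — one SCC of size 11.
That gives 1 strongly connected component.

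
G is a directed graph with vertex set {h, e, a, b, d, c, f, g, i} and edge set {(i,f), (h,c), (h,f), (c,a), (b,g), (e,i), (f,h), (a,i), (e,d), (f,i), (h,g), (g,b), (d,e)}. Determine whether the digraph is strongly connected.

No

There is no directed path from a to e, so the graph is not strongly connected.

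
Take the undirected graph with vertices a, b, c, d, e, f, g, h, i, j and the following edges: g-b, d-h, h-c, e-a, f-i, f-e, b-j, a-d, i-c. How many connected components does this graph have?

2

Starting from b we can reach b, g, j. That is one component of size 3.
Starting from a we can reach a, c, d, e, f, h, i. That is one component of size 7.
Total: 2 components.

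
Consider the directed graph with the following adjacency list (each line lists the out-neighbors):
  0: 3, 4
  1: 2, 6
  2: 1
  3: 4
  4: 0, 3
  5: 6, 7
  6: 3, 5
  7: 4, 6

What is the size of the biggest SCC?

3

{0, 3, 4} are all mutually reachable — one SCC of size 3.
{5, 6, 7} are all mutually reachable — one SCC of size 3.
{1, 2} are all mutually reachable — one SCC of size 2.
The largest has 3 vertices.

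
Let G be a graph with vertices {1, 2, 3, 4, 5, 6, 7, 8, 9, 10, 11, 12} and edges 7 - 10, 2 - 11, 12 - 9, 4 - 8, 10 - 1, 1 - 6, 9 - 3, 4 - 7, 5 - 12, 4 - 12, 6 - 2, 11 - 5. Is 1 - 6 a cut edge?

No

After removing 1 - 6, the path 1-10-7-4-12-5-11-2-6 still connects them, so the edge is not a bridge.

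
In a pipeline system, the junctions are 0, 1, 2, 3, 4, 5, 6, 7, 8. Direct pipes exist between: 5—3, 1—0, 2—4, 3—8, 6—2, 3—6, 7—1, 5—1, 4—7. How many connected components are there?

1

Starting from 0 we can reach 0, 1, 2, 3, 4, 5, 6, 7, 8. That is one component of size 9.
Total: 1 component.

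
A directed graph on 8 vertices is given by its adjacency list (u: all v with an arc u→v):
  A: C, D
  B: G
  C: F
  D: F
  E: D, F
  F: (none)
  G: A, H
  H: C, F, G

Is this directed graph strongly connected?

There is no directed path from D to B, so the graph is not strongly connected.

No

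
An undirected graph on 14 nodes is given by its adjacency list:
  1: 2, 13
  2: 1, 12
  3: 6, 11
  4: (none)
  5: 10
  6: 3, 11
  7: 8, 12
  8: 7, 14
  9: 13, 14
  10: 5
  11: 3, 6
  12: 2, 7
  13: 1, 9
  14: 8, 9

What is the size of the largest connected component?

8

4 is isolated — a component by itself.
Starting from 5 we can reach 5, 10. That is one component of size 2.
Starting from 3 we can reach 3, 6, 11. That is one component of size 3.
Starting from 1 we can reach 1, 2, 7, 8, 9, 12, 13, 14. That is one component of size 8.
The largest has 8 vertices.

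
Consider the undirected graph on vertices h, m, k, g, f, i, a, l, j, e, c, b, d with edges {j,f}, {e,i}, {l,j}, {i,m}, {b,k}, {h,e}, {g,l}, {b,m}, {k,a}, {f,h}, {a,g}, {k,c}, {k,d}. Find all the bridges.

The edges on the cycle b-k-a-g-l-j-f-h-e-i-m-b are not bridges since each lies on that cycle.
But removing k–c disconnects k from c; removing k–d disconnects k from d — these are bridges.

c-k, d-k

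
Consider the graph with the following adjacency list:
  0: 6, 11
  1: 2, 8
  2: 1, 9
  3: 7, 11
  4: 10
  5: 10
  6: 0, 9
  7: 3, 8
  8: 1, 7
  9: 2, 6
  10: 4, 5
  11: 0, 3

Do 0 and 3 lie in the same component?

From 0 we can reach 0, 1, 2, 3, 6, 7, 8, 9, 11, which includes 3.

Yes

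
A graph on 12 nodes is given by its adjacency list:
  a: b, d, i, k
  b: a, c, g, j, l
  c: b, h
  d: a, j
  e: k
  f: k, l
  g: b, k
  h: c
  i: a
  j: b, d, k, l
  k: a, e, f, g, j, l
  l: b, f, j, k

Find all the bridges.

a-i, b-c, c-h, e-k

The edges on the cycle l-b-a-d-j-l are not bridges since each lies on that cycle.
But removing i-a disconnects i from a; removing c-b disconnects c from b; removing e-k disconnects e from k; removing c-h disconnects c from h — these are bridges.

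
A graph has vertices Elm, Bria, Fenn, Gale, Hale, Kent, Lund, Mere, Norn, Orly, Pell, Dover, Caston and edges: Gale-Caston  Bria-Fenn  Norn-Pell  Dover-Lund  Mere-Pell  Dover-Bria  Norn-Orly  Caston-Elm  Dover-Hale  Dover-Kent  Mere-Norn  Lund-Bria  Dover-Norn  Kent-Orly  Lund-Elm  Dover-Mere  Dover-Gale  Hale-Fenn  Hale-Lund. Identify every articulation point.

Removing Dover increases the component count from 1 to 2, so Dover is a cut vertex.
By contrast removing Mere leaves 1 component; it is not a cut vertex. No other vertex is a cut vertex either.

Dover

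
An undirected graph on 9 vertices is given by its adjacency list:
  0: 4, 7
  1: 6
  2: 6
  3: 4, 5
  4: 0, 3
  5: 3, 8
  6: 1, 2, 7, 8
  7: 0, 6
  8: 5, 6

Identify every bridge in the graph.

1-6, 2-6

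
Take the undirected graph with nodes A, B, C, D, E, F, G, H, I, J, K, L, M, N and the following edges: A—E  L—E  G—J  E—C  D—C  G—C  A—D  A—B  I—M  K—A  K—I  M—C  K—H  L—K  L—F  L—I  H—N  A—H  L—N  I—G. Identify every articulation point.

Removing A increases the component count from 1 to 2, so A is a cut vertex.
Removing G increases the component count from 1 to 2, so G is a cut vertex.
Removing L increases the component count from 1 to 2, so L is a cut vertex.
By contrast removing M leaves 1 component; it is not a cut vertex. No other vertex is a cut vertex either.

A, G, L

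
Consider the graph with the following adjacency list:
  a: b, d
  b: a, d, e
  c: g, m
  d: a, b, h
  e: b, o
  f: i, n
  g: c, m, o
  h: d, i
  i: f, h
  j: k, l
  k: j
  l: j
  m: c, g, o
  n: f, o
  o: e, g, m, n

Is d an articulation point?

Deleting d leaves 2 components (was 2), so d is not a cut vertex.

No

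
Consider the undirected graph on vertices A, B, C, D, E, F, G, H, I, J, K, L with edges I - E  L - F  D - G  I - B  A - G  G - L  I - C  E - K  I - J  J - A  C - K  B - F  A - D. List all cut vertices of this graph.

Removing I increases the component count from 2 to 3, so I is a cut vertex.
By contrast removing K leaves 2 components; it is not a cut vertex. No other vertex is a cut vertex either.

I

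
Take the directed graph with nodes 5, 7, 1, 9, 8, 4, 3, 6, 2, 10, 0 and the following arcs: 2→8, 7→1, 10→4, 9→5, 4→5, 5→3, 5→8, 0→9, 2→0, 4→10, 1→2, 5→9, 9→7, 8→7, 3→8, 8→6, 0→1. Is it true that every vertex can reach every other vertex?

There is no directed path from 3 to 4, so the graph is not strongly connected.

No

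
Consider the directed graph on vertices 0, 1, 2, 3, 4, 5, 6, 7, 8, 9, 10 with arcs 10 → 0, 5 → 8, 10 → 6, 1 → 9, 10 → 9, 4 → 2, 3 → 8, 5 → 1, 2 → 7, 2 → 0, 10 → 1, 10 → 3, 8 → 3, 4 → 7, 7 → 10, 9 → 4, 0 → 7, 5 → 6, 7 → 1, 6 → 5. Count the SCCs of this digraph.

{0, 1, 2, 4, 5, 6, 7, 9, 10} are all mutually reachable — one SCC of size 9.
{3, 8} are all mutually reachable — one SCC of size 2.
That gives 2 strongly connected components.

2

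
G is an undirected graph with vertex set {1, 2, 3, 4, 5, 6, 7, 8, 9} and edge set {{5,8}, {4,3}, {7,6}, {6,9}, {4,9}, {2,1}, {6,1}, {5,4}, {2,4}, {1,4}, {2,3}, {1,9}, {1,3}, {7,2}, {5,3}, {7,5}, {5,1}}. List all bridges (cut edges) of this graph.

5-8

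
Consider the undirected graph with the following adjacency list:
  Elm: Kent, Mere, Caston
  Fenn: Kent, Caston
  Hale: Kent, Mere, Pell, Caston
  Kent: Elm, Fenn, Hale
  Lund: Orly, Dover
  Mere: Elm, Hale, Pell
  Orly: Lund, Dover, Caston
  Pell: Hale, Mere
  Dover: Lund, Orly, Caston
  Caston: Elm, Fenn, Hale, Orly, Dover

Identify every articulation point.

Removing Caston increases the component count from 1 to 2, so Caston is a cut vertex.
By contrast removing Hale leaves 1 component; it is not a cut vertex. No other vertex is a cut vertex either.

Caston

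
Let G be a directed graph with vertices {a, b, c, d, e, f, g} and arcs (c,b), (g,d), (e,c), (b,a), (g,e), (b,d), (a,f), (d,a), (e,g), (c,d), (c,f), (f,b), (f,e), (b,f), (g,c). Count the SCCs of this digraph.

1

{a, b, c, d, e, f, g} are all mutually reachable — one SCC of size 7.
That gives 1 strongly connected component.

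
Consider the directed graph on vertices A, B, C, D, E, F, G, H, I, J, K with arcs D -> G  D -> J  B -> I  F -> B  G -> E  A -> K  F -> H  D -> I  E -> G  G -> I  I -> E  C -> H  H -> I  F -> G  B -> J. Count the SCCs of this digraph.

{E, G, I} are all mutually reachable — one SCC of size 3.
{F} is an SCC by itself.
{H} is an SCC by itself.
{A} is an SCC by itself.
{C} is an SCC by itself.
(and 4 more singleton SCCs)
That gives 9 strongly connected components.

9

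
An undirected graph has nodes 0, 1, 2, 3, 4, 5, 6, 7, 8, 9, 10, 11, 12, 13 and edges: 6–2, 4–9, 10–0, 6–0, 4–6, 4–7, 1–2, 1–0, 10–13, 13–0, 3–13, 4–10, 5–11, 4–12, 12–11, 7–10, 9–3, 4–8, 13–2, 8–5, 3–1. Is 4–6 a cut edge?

After removing 4–6, the path 4-10-0-6 still connects them, so the edge is not a bridge.

No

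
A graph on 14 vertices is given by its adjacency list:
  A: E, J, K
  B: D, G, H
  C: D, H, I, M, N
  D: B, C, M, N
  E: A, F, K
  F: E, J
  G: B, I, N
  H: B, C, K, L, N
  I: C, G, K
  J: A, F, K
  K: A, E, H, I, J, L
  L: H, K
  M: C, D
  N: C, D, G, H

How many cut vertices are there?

1

Removing K increases the component count from 1 to 2, so K is a cut vertex.
By contrast removing J leaves 1 component; it is not a cut vertex. No other vertex is a cut vertex either.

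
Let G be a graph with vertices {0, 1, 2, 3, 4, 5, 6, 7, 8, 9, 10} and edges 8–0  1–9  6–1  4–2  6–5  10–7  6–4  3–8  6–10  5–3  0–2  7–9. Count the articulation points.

1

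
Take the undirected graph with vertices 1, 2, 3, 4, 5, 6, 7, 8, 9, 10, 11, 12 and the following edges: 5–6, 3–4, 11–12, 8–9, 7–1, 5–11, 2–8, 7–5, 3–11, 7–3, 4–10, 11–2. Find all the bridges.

The edges on the cycle 7-3-11-5-7 are not bridges since each lies on that cycle.
But removing 2–8 disconnects 2 from 8; removing 2–11 disconnects 2 from 11; removing 4–10 disconnects 4 from 10; removing 1–7 disconnects 1 from 7 — these are bridges.
In total 8 edges are bridges.

1-7, 10-4, 11-12, 11-2, 2-8, 3-4, 5-6, 8-9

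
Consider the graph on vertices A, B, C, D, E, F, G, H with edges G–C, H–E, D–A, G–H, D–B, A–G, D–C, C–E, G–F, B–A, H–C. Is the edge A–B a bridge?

After removing A–B, the path A-D-B still connects them, so the edge is not a bridge.

No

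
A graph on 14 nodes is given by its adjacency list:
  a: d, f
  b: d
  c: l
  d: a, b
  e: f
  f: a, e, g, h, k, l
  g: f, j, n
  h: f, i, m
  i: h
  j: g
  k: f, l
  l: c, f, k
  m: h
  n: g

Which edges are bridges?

The edges on the cycle l-k-f-l are not bridges since each lies on that cycle.
But removing h-f disconnects h from f; removing d-a disconnects d from a; removing f-a disconnects f from a; removing l-c disconnects l from c — these are bridges.
In total 11 edges are bridges.

a-d, a-f, b-d, c-l, e-f, f-g, f-h, g-j, g-n, h-i, h-m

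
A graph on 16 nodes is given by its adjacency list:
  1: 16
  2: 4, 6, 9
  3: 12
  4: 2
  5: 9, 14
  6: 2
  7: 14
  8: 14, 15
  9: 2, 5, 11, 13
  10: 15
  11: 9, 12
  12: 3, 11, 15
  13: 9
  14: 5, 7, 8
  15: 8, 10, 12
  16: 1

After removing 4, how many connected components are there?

2

With 4 gone, the remaining components are: {1, 16}; {2, 3, 5, 6, 7, 8, 9, 10, 11, 12, 13, 14, 15}.
That is 2 components.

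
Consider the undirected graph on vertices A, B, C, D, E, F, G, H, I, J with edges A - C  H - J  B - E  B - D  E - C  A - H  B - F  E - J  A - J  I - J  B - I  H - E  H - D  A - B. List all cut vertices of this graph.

Removing B increases the component count from 2 to 3, so B is a cut vertex.
By contrast removing D leaves 2 components; it is not a cut vertex. No other vertex is a cut vertex either.

B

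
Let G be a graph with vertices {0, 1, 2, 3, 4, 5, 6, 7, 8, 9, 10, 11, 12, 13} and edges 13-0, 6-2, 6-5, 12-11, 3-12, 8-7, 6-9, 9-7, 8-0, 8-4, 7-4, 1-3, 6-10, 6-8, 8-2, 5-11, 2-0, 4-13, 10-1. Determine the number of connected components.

1

Starting from 0 we can reach 0, 1, 2, 3, 4, 5, 6, 7, 8, 9, 10, 11, 12, 13. That is one component of size 14.
Total: 1 component.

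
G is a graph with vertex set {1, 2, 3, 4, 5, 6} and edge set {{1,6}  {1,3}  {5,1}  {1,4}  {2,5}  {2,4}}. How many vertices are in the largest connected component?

6

Starting from 1 we can reach 1, 2, 3, 4, 5, 6. That is one component of size 6.
The largest has 6 vertices.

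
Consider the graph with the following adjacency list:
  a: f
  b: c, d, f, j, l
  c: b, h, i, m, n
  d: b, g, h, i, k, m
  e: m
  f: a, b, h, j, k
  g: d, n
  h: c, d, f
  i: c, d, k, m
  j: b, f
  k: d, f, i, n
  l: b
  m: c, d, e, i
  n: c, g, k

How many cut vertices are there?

3

Removing b increases the component count from 1 to 2, so b is a cut vertex.
Removing f increases the component count from 1 to 2, so f is a cut vertex.
Removing m increases the component count from 1 to 2, so m is a cut vertex.
By contrast removing d leaves 1 component; it is not a cut vertex. No other vertex is a cut vertex either.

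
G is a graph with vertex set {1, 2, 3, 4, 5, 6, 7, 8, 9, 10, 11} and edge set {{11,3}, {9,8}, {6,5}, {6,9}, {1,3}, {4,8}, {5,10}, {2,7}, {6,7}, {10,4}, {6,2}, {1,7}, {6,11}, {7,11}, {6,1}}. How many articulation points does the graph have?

Removing 6 increases the component count from 1 to 2, so 6 is a cut vertex.
By contrast removing 4 leaves 1 component; it is not a cut vertex. No other vertex is a cut vertex either.

1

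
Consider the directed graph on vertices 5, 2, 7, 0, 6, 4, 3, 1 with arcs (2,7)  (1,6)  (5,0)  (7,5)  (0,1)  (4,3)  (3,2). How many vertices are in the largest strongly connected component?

1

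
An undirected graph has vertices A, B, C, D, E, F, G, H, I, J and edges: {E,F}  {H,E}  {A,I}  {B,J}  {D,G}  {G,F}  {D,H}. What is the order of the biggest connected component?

5

C is isolated — a component by itself.
Starting from B we can reach B, J. That is one component of size 2.
Starting from A we can reach A, I. That is one component of size 2.
Starting from D we can reach D, E, F, G, H. That is one component of size 5.
The largest has 5 vertices.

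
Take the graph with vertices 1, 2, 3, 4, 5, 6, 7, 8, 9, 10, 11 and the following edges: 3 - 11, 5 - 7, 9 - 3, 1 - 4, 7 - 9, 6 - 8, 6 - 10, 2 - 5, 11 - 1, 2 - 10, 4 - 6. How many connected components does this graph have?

1

Starting from 1 we can reach 1, 2, 3, 4, 5, 6, 7, 8, 9, 10, 11. That is one component of size 11.
Total: 1 component.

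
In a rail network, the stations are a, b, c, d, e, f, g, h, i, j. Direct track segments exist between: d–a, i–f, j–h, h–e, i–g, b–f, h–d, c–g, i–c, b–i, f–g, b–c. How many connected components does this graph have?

Starting from a we can reach a, d, e, h, j. That is one component of size 5.
Starting from b we can reach b, c, f, g, i. That is one component of size 5.
Total: 2 components.

2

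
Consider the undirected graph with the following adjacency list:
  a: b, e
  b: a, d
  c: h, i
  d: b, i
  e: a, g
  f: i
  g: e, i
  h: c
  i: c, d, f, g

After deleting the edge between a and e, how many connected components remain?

a and e are still connected via a-b-d-i-g-e, so the component count stays at 1.

1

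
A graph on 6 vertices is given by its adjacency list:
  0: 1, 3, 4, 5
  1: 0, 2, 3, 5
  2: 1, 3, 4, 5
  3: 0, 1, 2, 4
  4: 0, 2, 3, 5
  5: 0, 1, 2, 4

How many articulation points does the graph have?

0

Removing 1, for instance, still leaves 1 component. No single vertex removal increases the component count — the graph has no articulation points.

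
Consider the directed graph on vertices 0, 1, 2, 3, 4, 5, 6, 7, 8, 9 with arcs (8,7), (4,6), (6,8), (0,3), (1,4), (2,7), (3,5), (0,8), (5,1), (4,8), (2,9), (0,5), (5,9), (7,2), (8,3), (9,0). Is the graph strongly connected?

Yes

From 1 we can reach every vertex (0, 1, 2, 3, 4, 5, 6, 7, 8, 9), and every vertex can reach 1 (0, 1, 2, 3, 4, 5, 6, 7, 8, 9). So the whole graph is one strongly connected component.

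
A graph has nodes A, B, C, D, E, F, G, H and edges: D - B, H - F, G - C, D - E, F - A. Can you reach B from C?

No

The component containing C is {C, G}, and B is not in it.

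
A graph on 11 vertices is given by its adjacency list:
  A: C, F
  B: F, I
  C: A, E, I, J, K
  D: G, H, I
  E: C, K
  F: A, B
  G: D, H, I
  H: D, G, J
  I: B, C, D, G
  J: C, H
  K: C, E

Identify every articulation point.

C

Removing C increases the component count from 1 to 2, so C is a cut vertex.
By contrast removing H leaves 1 component; it is not a cut vertex. No other vertex is a cut vertex either.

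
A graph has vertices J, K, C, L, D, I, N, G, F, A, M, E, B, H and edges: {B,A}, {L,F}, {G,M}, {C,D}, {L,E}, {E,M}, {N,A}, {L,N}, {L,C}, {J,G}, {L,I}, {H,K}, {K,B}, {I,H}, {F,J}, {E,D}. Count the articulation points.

1

Removing L increases the component count from 1 to 2, so L is a cut vertex.
By contrast removing F leaves 1 component; it is not a cut vertex. No other vertex is a cut vertex either.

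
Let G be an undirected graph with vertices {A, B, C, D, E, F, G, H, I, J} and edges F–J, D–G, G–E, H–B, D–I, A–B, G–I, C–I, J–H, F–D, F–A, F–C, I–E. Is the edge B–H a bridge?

After removing B–H, the path B-A-F-J-H still connects them, so the edge is not a bridge.

No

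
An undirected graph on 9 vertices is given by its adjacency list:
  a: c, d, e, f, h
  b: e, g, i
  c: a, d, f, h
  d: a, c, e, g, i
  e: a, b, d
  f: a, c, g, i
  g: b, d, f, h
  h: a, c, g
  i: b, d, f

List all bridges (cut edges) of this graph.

none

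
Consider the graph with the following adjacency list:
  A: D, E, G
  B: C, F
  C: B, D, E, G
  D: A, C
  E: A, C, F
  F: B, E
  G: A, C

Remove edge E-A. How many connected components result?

1

E and A are still connected via E-C-G-A, so the component count stays at 1.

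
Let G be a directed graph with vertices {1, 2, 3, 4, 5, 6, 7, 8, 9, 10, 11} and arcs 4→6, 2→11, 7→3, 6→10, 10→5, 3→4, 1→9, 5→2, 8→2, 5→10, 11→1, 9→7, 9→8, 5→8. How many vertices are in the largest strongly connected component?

{1, 2, 3, 4, 5, 6, 7, 8, 9, 10, 11} are all mutually reachable — one SCC of size 11.
The largest has 11 vertices.

11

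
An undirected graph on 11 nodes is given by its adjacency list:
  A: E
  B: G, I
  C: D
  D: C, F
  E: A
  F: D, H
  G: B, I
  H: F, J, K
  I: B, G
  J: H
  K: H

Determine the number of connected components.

Starting from A we can reach A, E. That is one component of size 2.
Starting from B we can reach B, G, I. That is one component of size 3.
Starting from C we can reach C, D, F, H, J, K. That is one component of size 6.
Total: 3 components.

3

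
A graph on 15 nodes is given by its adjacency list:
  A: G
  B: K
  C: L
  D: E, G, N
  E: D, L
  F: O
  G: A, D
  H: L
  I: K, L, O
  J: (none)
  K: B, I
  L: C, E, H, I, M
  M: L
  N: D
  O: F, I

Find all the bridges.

removing L-E disconnects L from E; removing K-I disconnects K from I; removing B-K disconnects B from K; removing M-L disconnects M from L — these are bridges.
In total 13 edges are bridges.

A-G, B-K, C-L, D-E, D-G, D-N, E-L, F-O, H-L, I-K, I-L, I-O, L-M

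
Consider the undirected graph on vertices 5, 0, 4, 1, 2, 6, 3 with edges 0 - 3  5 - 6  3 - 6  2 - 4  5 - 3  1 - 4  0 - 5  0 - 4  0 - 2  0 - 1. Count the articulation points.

Removing 0 increases the component count from 1 to 2, so 0 is a cut vertex.
By contrast removing 4 leaves 1 component; it is not a cut vertex. No other vertex is a cut vertex either.

1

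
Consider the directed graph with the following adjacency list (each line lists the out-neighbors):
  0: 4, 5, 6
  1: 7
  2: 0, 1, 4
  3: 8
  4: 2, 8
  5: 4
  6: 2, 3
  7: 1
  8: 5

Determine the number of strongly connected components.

2

{0, 2, 3, 4, 5, 6, 8} are all mutually reachable — one SCC of size 7.
{1, 7} are all mutually reachable — one SCC of size 2.
That gives 2 strongly connected components.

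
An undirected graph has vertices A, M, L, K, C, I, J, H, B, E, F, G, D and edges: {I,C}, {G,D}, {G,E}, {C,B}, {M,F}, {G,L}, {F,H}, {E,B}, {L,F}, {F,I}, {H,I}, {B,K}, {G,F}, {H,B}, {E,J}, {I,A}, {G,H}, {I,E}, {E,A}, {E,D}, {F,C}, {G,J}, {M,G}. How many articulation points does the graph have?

1

Removing B increases the component count from 1 to 2, so B is a cut vertex.
By contrast removing J leaves 1 component; it is not a cut vertex. No other vertex is a cut vertex either.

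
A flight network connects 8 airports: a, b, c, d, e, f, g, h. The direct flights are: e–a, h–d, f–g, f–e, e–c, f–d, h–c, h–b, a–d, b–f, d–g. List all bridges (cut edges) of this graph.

none

The edges on the cycle f-e-a-d-f are not bridges since each lies on that cycle.
Every edge lies on some cycle, so there are no bridges.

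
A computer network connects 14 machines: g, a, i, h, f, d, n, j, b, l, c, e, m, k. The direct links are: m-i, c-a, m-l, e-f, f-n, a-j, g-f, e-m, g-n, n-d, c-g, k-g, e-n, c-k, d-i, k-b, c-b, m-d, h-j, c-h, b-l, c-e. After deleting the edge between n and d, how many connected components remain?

1

n and d are still connected via n-e-m-d, so the component count stays at 1.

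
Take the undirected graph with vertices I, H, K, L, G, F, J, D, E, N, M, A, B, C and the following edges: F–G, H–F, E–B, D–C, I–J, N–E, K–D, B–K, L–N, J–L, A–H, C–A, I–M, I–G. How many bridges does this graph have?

1

The edges on the cycle I-J-L-N-E-B-K-D-C-A-H-F-G-I are not bridges since each lies on that cycle.
But removing I–M disconnects I from M — this is a bridge.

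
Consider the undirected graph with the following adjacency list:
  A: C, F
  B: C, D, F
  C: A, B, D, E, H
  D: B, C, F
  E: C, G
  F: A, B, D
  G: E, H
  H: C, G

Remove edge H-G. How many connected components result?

1

H and G are still connected via H-C-E-G, so the component count stays at 1.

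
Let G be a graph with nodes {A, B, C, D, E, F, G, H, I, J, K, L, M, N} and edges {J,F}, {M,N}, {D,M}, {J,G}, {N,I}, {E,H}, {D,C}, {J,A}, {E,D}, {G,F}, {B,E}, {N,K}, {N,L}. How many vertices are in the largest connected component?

10

Starting from A we can reach A, F, G, J. That is one component of size 4.
Starting from B we can reach B, C, D, E, H, I, K, L, M, N. That is one component of size 10.
The largest has 10 vertices.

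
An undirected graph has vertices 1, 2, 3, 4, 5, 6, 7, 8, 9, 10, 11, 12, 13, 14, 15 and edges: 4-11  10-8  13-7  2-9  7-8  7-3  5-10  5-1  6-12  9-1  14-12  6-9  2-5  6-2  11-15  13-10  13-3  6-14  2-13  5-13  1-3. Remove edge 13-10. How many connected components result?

2

13 and 10 are still connected via 13-5-10, so the component count stays at 2.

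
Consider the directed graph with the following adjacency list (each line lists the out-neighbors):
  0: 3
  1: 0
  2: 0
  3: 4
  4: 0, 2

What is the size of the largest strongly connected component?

4

{0, 2, 3, 4} are all mutually reachable — one SCC of size 4.
{1} is an SCC by itself.
The largest has 4 vertices.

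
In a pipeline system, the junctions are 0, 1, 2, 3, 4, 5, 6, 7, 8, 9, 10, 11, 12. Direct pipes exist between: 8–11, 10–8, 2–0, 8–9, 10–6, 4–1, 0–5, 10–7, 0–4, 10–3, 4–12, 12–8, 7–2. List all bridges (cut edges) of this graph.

The edges on the cycle 10-7-2-0-4-12-8-10 are not bridges since each lies on that cycle.
But removing 10–6 disconnects 10 from 6; removing 8–11 disconnects 8 from 11; removing 0–5 disconnects 0 from 5; removing 1–4 disconnects 1 from 4 — these are bridges.
In total 6 edges are bridges.

0-5, 1-4, 10-3, 10-6, 11-8, 8-9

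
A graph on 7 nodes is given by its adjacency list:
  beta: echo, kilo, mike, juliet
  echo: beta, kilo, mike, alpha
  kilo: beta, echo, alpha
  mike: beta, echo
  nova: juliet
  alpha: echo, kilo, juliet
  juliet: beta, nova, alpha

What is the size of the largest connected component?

Starting from beta we can reach beta, echo, kilo, mike, nova, alpha, juliet. That is one component of size 7.
The largest has 7 vertices.

7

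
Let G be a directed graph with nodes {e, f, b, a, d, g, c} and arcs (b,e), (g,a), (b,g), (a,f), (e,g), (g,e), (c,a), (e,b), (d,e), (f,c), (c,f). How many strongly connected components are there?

{b, e, g} are all mutually reachable — one SCC of size 3.
{a, c, f} are all mutually reachable — one SCC of size 3.
{d} is an SCC by itself.
That gives 3 strongly connected components.

3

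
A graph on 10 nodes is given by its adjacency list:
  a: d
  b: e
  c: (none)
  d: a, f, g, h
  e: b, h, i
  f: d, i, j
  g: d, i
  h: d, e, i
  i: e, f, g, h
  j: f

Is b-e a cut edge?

Yes

Removing b-e leaves no path between b and e: the component count goes from 2 to 3. So it is a bridge.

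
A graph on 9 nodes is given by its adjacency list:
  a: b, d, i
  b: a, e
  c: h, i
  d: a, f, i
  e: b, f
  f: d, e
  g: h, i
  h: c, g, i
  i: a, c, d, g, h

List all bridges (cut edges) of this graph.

none

The edges on the cycle i-a-b-e-f-d-i are not bridges since each lies on that cycle.
Every edge lies on some cycle, so there are no bridges.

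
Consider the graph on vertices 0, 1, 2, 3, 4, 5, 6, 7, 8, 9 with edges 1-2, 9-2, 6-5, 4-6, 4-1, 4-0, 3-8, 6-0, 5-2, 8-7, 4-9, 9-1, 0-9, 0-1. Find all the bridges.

The edges on the cycle 4-6-0-9-2-1-4 are not bridges since each lies on that cycle.
But removing 8-7 disconnects 8 from 7; removing 8-3 disconnects 8 from 3 — these are bridges.

3-8, 7-8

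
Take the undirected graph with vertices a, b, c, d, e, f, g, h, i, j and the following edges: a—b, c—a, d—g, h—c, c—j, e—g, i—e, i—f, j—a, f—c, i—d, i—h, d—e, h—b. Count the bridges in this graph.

0

The edges on the cycle i-d-g-e-i are not bridges since each lies on that cycle.
Every edge lies on some cycle, so there are no bridges.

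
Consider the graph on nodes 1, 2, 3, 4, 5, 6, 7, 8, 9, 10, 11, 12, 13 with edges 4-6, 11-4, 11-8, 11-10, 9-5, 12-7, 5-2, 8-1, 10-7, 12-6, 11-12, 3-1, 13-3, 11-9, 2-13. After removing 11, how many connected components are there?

2

With 11 gone, the remaining components are: {4, 6, 7, 10, 12}; {1, 2, 3, 5, 8, 9, 13}.
That is 2 components.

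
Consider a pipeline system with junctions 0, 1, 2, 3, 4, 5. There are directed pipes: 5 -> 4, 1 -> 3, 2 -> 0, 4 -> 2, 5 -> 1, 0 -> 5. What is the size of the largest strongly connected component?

{0, 2, 4, 5} are all mutually reachable — one SCC of size 4.
{1} is an SCC by itself.
{3} is an SCC by itself.
The largest has 4 vertices.

4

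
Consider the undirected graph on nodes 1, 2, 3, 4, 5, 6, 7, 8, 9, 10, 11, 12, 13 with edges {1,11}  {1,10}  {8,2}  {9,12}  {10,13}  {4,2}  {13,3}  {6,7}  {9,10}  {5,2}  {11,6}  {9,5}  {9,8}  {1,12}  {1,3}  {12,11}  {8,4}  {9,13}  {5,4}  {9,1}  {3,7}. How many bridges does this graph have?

0

The edges on the cycle 8-4-2-8 are not bridges since each lies on that cycle.
Every edge lies on some cycle, so there are no bridges.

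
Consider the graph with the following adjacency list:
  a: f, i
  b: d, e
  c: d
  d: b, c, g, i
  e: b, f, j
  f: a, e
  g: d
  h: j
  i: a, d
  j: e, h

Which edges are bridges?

The edges on the cycle f-e-b-d-i-a-f are not bridges since each lies on that cycle.
But removing j-h disconnects j from h; removing j-e disconnects j from e; removing d-g disconnects d from g; removing d-c disconnects d from c — these are bridges.

c-d, d-g, e-j, h-j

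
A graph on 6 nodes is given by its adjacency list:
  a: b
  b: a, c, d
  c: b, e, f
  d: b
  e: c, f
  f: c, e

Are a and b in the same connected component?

Yes

From a we can reach a, b, c, d, e, f, which includes b.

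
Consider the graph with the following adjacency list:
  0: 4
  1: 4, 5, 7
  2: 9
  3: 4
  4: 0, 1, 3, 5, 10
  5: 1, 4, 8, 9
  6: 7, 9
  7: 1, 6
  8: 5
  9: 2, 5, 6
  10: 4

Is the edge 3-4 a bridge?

Yes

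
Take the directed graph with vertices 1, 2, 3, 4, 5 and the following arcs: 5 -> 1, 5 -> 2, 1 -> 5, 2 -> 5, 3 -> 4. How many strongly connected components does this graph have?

3

{1, 2, 5} are all mutually reachable — one SCC of size 3.
{4} is an SCC by itself.
{3} is an SCC by itself.
That gives 3 strongly connected components.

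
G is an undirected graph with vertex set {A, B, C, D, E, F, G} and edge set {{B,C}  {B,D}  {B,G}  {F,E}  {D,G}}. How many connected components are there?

3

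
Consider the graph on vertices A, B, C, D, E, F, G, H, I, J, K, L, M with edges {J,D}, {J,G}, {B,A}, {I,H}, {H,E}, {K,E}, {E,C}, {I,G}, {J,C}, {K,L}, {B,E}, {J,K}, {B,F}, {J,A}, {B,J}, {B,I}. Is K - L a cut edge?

Yes

Removing K - L leaves no path between K and L: the component count goes from 2 to 3. So it is a bridge.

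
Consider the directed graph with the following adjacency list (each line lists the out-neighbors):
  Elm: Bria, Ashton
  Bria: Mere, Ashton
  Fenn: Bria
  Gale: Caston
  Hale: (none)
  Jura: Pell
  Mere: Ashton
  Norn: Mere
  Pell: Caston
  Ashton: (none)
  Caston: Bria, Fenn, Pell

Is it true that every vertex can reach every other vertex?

No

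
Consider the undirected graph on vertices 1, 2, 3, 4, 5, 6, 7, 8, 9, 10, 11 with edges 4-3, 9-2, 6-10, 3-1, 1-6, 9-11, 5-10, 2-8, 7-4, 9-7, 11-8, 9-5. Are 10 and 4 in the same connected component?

Yes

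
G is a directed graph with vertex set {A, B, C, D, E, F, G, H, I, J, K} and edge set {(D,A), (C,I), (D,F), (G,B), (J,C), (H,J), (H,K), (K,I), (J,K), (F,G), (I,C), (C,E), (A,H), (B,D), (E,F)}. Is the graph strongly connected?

Yes

From H we can reach every vertex (A, B, C, D, E, F, G, H, I, J, K), and every vertex can reach H (A, B, C, D, E, F, G, H, I, J, K). So the whole graph is one strongly connected component.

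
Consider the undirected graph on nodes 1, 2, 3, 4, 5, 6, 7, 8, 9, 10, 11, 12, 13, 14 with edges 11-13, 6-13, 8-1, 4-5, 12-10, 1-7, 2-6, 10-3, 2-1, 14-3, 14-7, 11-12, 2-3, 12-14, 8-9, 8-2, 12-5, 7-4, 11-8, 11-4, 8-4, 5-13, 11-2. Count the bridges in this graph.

1

The edges on the cycle 11-8-2-1-7-4-5-12-11 are not bridges since each lies on that cycle.
But removing 8-9 disconnects 8 from 9 — this is a bridge.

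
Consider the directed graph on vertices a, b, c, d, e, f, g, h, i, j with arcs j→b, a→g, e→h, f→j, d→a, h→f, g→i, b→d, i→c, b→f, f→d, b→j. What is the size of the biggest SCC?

{b, f, j} are all mutually reachable — one SCC of size 3.
{a} is an SCC by itself.
{c} is an SCC by itself.
{i} is an SCC by itself.
{h} is an SCC by itself.
(and 3 more singleton SCCs)
The largest has 3 vertices.

3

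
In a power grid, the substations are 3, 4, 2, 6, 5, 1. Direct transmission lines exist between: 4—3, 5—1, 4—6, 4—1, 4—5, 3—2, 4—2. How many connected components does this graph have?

Starting from 1 we can reach 1, 2, 3, 4, 5, 6. That is one component of size 6.
Total: 1 component.

1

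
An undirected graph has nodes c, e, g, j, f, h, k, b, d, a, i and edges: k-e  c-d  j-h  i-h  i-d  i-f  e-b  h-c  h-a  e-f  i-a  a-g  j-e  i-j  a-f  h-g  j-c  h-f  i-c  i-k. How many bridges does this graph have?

The edges on the cycle i-j-h-c-i are not bridges since each lies on that cycle.
But removing e-b disconnects e from b — this is a bridge.

1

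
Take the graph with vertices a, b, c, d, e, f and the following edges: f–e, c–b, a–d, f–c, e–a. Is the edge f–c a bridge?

Removing f–c leaves no path between f and c: the component count goes from 1 to 2. So it is a bridge.

Yes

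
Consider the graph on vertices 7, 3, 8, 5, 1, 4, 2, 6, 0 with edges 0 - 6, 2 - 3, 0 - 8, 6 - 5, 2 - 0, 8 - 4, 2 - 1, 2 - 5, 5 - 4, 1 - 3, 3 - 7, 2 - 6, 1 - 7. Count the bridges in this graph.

0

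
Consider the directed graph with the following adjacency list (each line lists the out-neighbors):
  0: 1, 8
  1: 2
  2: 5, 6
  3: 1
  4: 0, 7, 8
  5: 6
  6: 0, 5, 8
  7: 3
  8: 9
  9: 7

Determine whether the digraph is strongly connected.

No

There is no directed path from 5 to 4, so the graph is not strongly connected.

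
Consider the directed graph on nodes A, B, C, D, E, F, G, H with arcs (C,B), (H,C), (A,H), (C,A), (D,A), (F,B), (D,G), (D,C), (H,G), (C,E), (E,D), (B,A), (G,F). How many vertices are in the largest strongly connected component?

{A, B, C, D, E, F, G, H} are all mutually reachable — one SCC of size 8.
The largest has 8 vertices.

8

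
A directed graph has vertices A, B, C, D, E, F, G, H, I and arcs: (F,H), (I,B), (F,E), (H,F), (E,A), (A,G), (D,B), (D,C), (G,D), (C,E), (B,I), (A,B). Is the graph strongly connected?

There is no directed path from E to F, so the graph is not strongly connected.

No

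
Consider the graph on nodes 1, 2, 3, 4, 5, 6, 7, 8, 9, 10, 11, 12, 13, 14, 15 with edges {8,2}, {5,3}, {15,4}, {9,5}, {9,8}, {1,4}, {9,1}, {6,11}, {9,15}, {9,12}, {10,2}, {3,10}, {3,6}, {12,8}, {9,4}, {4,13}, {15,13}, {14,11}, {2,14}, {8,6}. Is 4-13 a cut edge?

After removing 4-13, the path 4-15-13 still connects them, so the edge is not a bridge.

No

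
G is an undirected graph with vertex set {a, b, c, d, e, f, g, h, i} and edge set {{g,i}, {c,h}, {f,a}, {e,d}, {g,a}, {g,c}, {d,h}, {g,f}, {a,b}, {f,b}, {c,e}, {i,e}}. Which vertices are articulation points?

g

Removing g increases the component count from 1 to 2, so g is a cut vertex.
By contrast removing i leaves 1 component; it is not a cut vertex. No other vertex is a cut vertex either.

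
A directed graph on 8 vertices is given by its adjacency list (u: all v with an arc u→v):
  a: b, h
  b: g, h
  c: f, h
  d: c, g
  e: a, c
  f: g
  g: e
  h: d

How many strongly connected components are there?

{a, b, c, d, e, f, g, h} are all mutually reachable — one SCC of size 8.
That gives 1 strongly connected component.

1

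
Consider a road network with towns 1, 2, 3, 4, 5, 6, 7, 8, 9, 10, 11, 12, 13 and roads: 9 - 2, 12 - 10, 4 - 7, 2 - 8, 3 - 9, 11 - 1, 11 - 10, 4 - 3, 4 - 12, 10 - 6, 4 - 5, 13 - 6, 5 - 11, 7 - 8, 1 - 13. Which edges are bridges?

The edges on the cycle 11-1-13-6-10-11 are not bridges since each lies on that cycle.
Every edge lies on some cycle, so there are no bridges.

none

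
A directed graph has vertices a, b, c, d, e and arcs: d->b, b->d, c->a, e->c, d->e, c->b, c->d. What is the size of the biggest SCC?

{b, c, d, e} are all mutually reachable — one SCC of size 4.
{a} is an SCC by itself.
The largest has 4 vertices.

4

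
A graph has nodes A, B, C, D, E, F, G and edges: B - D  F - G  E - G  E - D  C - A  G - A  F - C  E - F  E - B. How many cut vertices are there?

Removing E increases the component count from 1 to 2, so E is a cut vertex.
By contrast removing B leaves 1 component; it is not a cut vertex. No other vertex is a cut vertex either.

1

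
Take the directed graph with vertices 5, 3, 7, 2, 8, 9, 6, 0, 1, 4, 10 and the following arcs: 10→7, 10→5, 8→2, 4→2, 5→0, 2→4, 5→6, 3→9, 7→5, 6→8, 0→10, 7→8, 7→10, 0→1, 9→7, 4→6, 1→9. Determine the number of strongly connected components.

{0, 1, 5, 7, 9, 10} are all mutually reachable — one SCC of size 6.
{2, 4, 6, 8} are all mutually reachable — one SCC of size 4.
{3} is an SCC by itself.
That gives 3 strongly connected components.

3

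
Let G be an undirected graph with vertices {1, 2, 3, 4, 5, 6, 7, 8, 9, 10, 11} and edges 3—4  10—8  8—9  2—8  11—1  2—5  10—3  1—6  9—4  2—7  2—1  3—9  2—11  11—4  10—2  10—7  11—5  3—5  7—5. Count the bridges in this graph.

The edges on the cycle 2-7-5-2 are not bridges since each lies on that cycle.
But removing 6—1 disconnects 6 from 1 — this is a bridge.

1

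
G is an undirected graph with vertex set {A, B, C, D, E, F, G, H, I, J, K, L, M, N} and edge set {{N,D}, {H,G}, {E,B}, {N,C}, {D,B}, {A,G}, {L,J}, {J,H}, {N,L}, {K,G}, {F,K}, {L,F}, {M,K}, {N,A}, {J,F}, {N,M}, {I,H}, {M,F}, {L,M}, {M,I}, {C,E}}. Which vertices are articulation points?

N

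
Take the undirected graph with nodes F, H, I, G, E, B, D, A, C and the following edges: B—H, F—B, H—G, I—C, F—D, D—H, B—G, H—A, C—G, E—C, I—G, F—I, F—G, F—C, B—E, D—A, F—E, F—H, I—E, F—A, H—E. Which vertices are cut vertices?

none

Removing D, for instance, still leaves 1 component. No single vertex removal increases the component count — the graph has no articulation points.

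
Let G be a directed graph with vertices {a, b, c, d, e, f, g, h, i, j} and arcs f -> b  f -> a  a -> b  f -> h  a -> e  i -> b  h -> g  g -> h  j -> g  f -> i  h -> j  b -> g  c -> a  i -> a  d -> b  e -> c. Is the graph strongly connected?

No

There is no directed path from i to d, so the graph is not strongly connected.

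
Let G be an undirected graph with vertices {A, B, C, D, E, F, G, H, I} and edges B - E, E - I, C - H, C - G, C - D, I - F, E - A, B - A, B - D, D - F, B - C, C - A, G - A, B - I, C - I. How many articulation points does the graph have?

Removing C increases the component count from 1 to 2, so C is a cut vertex.
By contrast removing G leaves 1 component; it is not a cut vertex. No other vertex is a cut vertex either.

1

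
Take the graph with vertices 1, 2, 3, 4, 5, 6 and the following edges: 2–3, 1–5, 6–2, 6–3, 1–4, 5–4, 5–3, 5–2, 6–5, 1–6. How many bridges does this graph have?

The edges on the cycle 1-6-5-4-1 are not bridges since each lies on that cycle.
Every edge lies on some cycle, so there are no bridges.

0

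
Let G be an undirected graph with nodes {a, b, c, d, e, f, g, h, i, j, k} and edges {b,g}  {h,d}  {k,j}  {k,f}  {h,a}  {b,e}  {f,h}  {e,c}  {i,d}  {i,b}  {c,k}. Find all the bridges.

The edges on the cycle i-b-e-c-k-f-h-d-i are not bridges since each lies on that cycle.
But removing j—k disconnects j from k; removing a—h disconnects a from h; removing b—g disconnects b from g — these are bridges.

a-h, b-g, j-k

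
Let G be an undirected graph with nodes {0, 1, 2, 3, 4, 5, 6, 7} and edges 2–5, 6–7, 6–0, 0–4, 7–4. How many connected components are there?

1 is isolated — a component by itself.
3 is isolated — a component by itself.
Starting from 2 we can reach 2, 5. That is one component of size 2.
Starting from 0 we can reach 0, 4, 6, 7. That is one component of size 4.
Total: 4 components.

4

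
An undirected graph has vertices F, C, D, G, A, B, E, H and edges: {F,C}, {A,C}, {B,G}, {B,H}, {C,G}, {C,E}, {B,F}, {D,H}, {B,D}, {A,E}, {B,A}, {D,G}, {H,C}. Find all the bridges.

The edges on the cycle B-F-C-H-B are not bridges since each lies on that cycle.
Every edge lies on some cycle, so there are no bridges.

none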